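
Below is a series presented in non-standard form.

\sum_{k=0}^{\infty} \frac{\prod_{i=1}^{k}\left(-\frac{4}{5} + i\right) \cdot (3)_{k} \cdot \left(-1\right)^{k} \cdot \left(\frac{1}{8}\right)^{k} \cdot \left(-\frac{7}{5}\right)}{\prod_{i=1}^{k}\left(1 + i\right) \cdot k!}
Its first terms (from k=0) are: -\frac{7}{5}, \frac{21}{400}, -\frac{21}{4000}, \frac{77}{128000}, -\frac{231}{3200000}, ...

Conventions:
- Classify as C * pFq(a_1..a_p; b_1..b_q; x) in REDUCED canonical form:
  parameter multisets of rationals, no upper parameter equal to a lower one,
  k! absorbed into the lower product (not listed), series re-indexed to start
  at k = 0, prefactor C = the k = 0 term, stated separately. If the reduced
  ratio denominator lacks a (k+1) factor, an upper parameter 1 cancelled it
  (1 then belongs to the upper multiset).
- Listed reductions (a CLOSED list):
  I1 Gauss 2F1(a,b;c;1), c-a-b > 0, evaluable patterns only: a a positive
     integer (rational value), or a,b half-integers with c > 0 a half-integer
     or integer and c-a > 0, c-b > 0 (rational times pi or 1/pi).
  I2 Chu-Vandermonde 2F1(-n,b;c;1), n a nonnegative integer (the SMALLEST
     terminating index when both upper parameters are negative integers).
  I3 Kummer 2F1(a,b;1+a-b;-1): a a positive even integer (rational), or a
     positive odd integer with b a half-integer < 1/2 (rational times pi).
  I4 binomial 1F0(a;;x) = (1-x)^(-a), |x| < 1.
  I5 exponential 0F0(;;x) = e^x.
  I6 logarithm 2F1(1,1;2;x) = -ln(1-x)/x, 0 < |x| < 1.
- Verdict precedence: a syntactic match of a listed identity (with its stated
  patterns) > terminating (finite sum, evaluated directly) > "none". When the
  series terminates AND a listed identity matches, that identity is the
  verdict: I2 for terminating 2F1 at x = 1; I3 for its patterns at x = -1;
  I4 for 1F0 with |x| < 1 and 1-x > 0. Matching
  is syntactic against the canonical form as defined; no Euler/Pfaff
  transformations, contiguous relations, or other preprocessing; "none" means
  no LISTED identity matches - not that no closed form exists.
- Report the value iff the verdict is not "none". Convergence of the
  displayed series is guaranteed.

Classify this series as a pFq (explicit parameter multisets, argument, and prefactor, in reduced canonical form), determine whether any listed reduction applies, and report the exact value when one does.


The series (x = -\frac{1}{8}) is 2F1: upper {\frac{1}{5}, 3}, lower {2}, prefactor -\frac{7}{5}. Verdict: none - this 2F1 at x = -\frac{1}{8} matches no listed pattern, and upper {\frac{1}{5}, 3} holds no stopper.

The tell: t_0 being -\frac{7}{5}, the running product (C = -7/5, x = -1/8) telescopes to a rising factorial.
Adjacent-term ratio: r(k) = -\frac{1}{8} * (k+\frac{1}{5}) (k+3) / [(k+2) (k+1)] - poly over poly, x = -\frac{1}{8} from leading terms; C = -\frac{7}{5} at k = 0.


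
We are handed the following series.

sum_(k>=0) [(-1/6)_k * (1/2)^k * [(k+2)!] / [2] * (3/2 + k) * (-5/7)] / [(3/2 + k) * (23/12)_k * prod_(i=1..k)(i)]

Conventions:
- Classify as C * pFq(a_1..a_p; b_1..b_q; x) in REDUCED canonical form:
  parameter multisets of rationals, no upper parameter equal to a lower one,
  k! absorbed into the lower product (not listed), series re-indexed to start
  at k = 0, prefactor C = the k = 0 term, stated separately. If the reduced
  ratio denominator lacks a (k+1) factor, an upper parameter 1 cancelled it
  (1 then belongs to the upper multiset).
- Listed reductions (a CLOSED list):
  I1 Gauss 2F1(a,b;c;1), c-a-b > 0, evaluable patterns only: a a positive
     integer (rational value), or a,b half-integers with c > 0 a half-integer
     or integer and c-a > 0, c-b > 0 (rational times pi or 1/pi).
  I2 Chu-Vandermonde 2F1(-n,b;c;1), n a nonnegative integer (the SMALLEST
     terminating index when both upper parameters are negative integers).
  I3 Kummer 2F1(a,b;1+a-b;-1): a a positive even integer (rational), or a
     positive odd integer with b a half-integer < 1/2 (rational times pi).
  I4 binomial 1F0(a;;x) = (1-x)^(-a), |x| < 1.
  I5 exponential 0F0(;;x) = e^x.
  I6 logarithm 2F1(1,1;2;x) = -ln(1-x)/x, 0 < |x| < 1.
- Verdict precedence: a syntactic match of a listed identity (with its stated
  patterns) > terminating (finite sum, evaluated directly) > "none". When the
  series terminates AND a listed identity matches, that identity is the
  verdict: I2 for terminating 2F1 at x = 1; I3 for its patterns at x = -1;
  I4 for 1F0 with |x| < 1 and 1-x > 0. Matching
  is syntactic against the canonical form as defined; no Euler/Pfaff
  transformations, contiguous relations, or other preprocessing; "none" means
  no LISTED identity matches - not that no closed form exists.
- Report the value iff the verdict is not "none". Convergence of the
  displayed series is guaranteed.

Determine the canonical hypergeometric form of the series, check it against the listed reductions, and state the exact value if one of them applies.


The series (x = 1/2) is 2F1: upper {-1/6, 3}, lower {23/12}, prefactor -5/7. Verdict: no listed reduction: x = 1/2 and upper {-1/6, 3} fail every I1-I6 pattern.

First insight: t_0 = -5/7 here, and the factor k + 3/2 cancels (top and bottom), leaving prefactor -5/7.
Consecutive-term ratio: r(k) = (1/2) * (k-1/6) (k+3) / [(k+23/12) (k+1)] ; factor over Q: parameters, x = (1/2), and C = -5/7.


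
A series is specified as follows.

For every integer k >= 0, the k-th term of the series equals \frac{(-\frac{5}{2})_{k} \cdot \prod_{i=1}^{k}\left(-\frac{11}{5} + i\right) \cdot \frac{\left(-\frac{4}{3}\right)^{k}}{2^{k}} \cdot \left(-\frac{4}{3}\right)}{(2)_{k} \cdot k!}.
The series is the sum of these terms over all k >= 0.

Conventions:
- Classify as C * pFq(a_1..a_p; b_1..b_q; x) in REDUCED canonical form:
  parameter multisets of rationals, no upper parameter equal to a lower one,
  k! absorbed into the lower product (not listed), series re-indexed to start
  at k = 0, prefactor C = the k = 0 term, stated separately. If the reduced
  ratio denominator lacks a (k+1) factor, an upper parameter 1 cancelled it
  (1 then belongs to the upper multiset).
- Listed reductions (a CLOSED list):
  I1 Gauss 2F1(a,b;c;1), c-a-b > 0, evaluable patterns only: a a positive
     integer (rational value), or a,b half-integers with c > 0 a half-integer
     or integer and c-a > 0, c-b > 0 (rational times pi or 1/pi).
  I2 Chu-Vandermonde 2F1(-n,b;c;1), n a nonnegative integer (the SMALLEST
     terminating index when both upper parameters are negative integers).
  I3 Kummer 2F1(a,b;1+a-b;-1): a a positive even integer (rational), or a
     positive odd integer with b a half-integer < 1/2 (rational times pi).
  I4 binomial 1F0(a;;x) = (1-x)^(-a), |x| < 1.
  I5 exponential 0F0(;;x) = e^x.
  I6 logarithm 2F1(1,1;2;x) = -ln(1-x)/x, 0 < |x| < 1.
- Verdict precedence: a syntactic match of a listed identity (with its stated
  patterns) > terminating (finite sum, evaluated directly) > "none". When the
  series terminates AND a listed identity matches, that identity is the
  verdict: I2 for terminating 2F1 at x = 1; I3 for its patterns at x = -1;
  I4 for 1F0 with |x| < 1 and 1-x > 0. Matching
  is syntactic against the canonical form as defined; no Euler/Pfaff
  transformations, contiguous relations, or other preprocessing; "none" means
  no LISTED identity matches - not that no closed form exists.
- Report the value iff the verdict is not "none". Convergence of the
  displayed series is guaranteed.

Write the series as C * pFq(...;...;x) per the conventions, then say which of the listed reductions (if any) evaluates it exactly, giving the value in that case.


Canonical form: C = -\frac{4}{3} times 2F1 with upper {-\frac{5}{2}, -\frac{6}{5}}, lower {2}, x = -\frac{2}{3}. Verdict: no listed reduction: x = -\frac{2}{3} and upper {-\frac{5}{2}, -\frac{6}{5}} fail every I1-I6 pattern.

Key step: t_0 being -\frac{4}{3}, the two k-th powers (C = -4/3, x = -2/3) combine into one argument.
Term ratio: r(k) = -\frac{2}{3} * (k-\frac{5}{2}) (k-\frac{6}{5}) / [(k+2) (k+1)] - rational in k, leading ratio -\frac{2}{3}; with t_0 = -\frac{4}{3}, classification follows.


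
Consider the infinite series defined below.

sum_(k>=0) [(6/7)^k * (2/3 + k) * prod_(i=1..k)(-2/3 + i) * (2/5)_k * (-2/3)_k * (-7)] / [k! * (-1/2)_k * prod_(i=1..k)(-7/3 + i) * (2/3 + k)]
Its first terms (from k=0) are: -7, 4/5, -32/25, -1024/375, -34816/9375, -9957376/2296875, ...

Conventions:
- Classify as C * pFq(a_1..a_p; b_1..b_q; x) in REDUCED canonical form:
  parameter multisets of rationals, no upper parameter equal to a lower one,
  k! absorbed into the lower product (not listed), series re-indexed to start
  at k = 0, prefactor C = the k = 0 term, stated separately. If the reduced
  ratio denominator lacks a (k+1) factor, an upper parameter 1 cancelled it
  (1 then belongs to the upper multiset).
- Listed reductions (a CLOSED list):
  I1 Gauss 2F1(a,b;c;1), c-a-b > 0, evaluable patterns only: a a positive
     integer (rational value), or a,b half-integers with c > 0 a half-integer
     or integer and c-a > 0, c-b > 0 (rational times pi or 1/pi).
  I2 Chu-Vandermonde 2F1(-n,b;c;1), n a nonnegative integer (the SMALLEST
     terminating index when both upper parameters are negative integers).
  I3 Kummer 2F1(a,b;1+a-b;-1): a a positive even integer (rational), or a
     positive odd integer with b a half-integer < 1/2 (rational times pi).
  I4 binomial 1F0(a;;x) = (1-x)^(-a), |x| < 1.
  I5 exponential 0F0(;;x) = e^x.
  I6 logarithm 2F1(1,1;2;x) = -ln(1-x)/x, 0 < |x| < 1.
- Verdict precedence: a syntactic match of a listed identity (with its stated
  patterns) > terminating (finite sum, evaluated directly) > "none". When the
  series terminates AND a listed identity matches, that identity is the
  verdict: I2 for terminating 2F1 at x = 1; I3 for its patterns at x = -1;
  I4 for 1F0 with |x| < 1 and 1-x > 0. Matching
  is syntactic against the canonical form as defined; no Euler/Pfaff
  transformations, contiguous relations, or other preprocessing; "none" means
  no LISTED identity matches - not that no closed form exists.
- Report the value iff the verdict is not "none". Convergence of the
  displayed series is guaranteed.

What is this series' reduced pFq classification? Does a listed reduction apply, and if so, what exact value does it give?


With C = -7: the canonical form is 3F2(-2/3, 1/3, 2/5; -4/3, -1/2; 6/7). Verdict: none - this 3F2 at x = 6/7 matches no listed pattern, and upper {-2/3, 1/3, 2/5} holds no stopper.

First insight: x = (6/7) and the factor k + 2/3 cancels (top and bottom), leaving C = -7.
Term ratio: r(k) = (6/7) * (k-2/3) (k+1/3) (k+2/5) / [(k-4/3) (k-1/2) (k+1)] ; factor over Q: parameters, x = (6/7), and C = -7.


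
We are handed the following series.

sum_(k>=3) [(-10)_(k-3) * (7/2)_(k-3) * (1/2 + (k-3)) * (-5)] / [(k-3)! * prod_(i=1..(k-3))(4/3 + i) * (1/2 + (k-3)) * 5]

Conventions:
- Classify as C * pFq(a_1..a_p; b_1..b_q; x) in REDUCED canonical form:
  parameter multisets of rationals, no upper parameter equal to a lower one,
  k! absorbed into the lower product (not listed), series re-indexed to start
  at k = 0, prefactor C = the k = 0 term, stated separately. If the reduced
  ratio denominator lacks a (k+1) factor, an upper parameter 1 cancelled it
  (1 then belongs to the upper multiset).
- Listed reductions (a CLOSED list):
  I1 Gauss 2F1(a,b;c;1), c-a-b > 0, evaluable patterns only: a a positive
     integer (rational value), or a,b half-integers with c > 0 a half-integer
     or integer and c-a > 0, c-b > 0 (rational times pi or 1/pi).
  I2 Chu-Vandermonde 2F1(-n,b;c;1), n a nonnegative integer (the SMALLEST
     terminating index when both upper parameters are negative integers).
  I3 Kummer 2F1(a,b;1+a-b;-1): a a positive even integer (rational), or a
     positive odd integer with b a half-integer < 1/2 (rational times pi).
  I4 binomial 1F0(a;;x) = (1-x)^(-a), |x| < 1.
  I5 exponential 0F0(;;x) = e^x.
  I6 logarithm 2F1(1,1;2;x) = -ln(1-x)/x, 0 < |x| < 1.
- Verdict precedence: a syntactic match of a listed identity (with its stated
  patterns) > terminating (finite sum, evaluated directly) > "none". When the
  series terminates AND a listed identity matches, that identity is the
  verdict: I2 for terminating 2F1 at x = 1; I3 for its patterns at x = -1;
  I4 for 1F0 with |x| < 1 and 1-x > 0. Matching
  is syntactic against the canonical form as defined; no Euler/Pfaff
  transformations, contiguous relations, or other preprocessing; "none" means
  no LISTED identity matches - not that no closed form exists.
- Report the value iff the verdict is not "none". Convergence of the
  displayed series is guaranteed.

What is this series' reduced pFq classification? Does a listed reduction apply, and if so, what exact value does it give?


The series (x = 1) is 2F1: upper {-10, 7/2}, lower {7/3}, prefactor -1. Verdict: Vandermonde's identity (I2) matches (terminating 2F1 at x = 1 with n = 10, b = 7/2, c = 7/3). Exact value: -1285309/20072366080.

Structural cue: t_0 being -1, the constant factors (C = -1, x = 1) combine into one prefactor.
Adjacent-term ratio: r(k) = 1 * (k-10) (k+7/2) / [(k+7/3) (k+1)] - rational in k. x = 1; t_0 = -1; negate the roots.


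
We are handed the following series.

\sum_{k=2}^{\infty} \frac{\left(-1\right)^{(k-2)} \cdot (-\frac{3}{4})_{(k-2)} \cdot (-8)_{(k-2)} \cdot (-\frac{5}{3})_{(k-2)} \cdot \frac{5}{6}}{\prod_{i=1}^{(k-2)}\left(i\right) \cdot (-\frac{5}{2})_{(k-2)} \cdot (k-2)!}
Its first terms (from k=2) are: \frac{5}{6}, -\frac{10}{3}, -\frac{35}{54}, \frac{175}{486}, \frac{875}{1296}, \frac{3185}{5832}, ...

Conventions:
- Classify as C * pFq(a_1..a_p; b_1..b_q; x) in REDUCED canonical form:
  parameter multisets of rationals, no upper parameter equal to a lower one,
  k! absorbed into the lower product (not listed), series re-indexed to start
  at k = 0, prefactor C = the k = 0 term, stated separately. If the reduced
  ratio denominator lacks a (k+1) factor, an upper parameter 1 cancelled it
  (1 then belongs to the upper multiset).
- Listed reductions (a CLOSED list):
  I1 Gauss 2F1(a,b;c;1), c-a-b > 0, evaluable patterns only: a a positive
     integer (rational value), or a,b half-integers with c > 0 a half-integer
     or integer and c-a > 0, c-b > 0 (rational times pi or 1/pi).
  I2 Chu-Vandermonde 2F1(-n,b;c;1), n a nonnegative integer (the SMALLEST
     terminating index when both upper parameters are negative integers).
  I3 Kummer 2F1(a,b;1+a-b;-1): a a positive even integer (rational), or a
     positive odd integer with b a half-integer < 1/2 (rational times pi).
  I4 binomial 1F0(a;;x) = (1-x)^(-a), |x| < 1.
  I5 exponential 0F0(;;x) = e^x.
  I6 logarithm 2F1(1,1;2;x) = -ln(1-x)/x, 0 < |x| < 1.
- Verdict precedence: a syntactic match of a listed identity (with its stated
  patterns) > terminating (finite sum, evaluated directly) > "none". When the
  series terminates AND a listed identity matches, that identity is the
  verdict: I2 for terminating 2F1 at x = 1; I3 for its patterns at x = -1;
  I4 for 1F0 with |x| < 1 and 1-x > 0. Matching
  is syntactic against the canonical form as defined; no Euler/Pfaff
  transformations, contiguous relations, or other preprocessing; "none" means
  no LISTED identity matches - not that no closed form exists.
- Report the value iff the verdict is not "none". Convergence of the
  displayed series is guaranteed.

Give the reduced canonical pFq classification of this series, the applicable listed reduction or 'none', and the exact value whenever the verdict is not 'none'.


Classification (C = \frac{5}{6}): 3F2 with upper {-8, -\frac{5}{3}, -\frac{3}{4}}, lower {-\frac{5}{2}, 1}, argument x = -1. Verdict: terminating at k = 8: the factor (-8)_k kills every later term; summing the 9 survivors is exact. Hence: -\frac{55895915}{45349632}.

Structural cue: from the first term \frac{5}{6}: the lower running product (C = 5/6) is a rising factorial.
Consecutive-term ratio: r(k) = -1 * (k-8) (k-\frac{5}{3}) (k-\frac{3}{4}) / [(k-\frac{5}{2}) (k+1) (k+1)] - rational in k. x = -1; t_0 = \frac{5}{6}; negate the roots.


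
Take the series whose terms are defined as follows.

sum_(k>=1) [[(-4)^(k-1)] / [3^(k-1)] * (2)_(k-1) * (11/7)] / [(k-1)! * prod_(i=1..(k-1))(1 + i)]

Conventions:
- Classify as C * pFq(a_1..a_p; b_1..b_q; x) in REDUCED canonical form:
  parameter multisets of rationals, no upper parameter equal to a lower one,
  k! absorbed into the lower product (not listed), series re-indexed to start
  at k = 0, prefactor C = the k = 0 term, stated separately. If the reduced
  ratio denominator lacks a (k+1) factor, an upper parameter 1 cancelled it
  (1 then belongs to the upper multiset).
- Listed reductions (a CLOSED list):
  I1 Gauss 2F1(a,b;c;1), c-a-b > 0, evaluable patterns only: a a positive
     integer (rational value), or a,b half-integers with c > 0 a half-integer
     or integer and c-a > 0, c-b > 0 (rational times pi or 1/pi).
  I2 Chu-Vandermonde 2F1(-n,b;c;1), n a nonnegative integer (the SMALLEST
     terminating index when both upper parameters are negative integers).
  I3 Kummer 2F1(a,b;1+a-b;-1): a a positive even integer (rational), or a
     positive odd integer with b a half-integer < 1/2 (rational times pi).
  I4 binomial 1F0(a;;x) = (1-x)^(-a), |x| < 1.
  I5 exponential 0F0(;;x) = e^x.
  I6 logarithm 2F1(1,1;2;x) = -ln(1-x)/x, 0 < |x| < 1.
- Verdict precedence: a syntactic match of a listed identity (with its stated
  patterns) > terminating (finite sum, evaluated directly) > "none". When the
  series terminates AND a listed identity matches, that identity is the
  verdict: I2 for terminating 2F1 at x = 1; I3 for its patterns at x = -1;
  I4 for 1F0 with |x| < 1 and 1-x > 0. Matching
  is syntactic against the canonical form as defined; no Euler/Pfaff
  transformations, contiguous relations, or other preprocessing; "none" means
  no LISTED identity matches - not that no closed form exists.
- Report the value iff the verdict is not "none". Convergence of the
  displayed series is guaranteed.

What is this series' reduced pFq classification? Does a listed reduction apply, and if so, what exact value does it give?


Key observation: from the first term 11/7: the lower running product (C = 11/7) is a rising factorial.
Term ratio: r(k) = (-4/3) * 1 / [(k+1)] - rational; roots negated = parameters, x = (-4/3), C = 11/7.

x = -4/3 here; the reduced form reads 0F0, upper {-}, lower {-}, C = 11/7. Verdict at x = -4/3: the exponential series (I5) matches (the 0F0 exponential series at x = -4/3). Exact value: (11/7) * e^(-4/3).


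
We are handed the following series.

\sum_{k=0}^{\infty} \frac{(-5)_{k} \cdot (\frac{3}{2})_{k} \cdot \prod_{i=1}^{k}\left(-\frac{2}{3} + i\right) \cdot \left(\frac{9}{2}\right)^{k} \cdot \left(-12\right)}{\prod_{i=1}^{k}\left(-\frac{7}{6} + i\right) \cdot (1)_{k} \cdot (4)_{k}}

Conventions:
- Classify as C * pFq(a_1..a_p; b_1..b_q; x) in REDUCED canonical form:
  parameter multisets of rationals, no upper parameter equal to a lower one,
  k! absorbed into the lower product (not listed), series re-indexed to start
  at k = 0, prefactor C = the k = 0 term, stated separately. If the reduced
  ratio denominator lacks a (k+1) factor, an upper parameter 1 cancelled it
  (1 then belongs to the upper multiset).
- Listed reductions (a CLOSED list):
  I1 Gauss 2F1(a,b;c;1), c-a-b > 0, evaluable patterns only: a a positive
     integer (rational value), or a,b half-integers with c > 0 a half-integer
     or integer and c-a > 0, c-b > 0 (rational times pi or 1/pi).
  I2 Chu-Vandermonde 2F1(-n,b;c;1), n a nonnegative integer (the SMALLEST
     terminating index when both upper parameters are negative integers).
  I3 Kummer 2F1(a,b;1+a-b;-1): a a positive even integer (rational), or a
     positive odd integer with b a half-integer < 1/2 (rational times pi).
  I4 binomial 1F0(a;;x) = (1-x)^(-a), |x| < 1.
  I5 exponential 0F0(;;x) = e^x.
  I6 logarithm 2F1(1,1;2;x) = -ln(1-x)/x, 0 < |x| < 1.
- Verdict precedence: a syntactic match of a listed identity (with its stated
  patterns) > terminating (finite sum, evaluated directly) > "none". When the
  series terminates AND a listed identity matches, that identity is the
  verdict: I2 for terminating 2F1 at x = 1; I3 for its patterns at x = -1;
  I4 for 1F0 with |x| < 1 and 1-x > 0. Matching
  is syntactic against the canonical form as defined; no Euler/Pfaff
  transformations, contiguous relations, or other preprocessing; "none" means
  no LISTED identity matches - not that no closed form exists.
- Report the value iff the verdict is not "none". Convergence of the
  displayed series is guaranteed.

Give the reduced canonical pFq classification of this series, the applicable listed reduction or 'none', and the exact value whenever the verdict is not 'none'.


Classification (C = -12): 3F2 with upper {-5, \frac{1}{3}, \frac{3}{2}}, lower {-\frac{1}{6}, 4}, argument x = \frac{9}{2}. Verdict: terminating - upper -5 stops the sum at k = 5; the 6 terms are added exactly. Exact value: -\frac{312796635}{275264}.

Key step: from the first term -12: the running product (C = -12, x = 9/2) telescopes to a rising factorial.
Ratio: r(k) = \frac{9}{2} * (k-5) (k+\frac{1}{3}) (k+\frac{3}{2}) / [(k-\frac{1}{6}) (k+4) (k+1)] ; factor over Q: parameters, x = \frac{9}{2}, and C = -12.


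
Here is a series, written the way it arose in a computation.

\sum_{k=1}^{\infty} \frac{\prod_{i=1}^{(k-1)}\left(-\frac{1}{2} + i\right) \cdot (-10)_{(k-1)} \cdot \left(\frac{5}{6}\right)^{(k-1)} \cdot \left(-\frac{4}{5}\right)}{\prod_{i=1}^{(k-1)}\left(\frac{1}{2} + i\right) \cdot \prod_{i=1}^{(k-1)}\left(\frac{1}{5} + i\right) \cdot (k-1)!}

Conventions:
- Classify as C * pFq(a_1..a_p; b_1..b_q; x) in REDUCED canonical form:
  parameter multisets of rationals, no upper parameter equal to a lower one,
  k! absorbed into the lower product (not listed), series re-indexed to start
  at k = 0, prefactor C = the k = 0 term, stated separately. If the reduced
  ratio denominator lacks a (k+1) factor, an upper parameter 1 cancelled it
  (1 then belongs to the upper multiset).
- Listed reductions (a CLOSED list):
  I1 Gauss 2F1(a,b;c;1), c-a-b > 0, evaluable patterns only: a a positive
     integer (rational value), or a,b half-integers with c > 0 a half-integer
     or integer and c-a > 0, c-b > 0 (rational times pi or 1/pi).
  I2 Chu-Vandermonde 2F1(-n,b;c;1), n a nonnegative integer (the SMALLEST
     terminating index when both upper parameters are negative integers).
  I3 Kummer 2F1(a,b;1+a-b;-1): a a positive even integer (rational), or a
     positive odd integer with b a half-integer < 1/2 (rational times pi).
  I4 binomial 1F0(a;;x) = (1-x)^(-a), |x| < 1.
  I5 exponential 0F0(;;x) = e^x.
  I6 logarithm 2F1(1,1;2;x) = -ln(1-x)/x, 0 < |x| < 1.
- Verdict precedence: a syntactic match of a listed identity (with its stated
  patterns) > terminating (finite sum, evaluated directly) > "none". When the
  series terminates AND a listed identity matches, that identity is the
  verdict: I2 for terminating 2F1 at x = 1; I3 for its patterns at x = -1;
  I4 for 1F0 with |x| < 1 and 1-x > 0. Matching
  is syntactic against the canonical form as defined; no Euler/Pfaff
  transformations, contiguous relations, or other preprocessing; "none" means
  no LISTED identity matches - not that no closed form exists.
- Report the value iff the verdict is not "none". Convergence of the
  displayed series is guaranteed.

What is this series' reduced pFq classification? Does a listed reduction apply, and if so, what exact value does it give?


Reduced: x = \frac{5}{6}, 2F2, upper = {-10, \frac{1}{2}}, lower = {\frac{6}{5}, \frac{3}{2}}, C = -\frac{4}{5}. Verdict: terminating. (-10)_k vanishes past k = 10, leaving a 11-term sum, computed directly. Hence: -\frac{32028676113908359435198457}{266909523521433279357911040}.

Key observation: from the first term -\frac{4}{5}: the running product (prefactor -4/5) telescopes to a rising factorial.
Ratio: r(k) = \frac{5}{6} * (k-10) (k+\frac{1}{2}) / [(k+\frac{6}{5}) (k+\frac{3}{2}) (k+1)] - poly over poly, x = \frac{5}{6} from leading terms; C = -\frac{4}{5} at k = 0.


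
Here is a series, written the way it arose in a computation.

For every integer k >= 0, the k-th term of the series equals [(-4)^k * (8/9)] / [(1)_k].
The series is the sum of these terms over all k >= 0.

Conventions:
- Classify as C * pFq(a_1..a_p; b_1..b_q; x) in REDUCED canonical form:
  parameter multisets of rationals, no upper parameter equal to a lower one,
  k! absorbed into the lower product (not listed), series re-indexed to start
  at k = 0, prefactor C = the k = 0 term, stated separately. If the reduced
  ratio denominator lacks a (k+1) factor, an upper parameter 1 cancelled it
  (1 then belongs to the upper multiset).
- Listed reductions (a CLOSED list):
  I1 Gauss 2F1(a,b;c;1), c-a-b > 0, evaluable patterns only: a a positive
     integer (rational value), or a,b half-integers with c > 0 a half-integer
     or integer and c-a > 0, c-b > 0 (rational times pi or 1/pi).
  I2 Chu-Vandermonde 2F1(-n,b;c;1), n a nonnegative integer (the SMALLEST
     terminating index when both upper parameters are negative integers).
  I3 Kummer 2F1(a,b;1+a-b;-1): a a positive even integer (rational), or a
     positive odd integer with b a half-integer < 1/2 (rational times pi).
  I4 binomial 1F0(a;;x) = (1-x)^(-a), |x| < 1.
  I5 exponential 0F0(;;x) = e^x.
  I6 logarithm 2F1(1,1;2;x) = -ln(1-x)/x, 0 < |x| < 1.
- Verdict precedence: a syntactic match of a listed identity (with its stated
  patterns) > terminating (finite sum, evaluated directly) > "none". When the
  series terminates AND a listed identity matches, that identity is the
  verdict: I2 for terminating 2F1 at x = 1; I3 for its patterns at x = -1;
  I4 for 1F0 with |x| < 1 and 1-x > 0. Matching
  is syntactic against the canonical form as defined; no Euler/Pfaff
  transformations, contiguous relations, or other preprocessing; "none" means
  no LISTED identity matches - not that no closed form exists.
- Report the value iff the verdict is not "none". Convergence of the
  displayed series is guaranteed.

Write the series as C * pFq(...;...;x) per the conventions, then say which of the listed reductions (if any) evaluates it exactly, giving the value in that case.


Reduced: x = -4, 0F0, upper = {-}, lower = {-}, C = 8/9. Verdict: the I5 exponential reduction matches (the 0F0 exponential series at x = -4). Exact value: (8/9) * e^(-4).

First insight: x = (-4) and (1)_k (C = 8/9, x = -4) is k! itself.
Adjacent-term ratio: r(k) = (-4) * 1 / [(k+1)] - rational; roots negated = parameters, x = (-4), C = 8/9.


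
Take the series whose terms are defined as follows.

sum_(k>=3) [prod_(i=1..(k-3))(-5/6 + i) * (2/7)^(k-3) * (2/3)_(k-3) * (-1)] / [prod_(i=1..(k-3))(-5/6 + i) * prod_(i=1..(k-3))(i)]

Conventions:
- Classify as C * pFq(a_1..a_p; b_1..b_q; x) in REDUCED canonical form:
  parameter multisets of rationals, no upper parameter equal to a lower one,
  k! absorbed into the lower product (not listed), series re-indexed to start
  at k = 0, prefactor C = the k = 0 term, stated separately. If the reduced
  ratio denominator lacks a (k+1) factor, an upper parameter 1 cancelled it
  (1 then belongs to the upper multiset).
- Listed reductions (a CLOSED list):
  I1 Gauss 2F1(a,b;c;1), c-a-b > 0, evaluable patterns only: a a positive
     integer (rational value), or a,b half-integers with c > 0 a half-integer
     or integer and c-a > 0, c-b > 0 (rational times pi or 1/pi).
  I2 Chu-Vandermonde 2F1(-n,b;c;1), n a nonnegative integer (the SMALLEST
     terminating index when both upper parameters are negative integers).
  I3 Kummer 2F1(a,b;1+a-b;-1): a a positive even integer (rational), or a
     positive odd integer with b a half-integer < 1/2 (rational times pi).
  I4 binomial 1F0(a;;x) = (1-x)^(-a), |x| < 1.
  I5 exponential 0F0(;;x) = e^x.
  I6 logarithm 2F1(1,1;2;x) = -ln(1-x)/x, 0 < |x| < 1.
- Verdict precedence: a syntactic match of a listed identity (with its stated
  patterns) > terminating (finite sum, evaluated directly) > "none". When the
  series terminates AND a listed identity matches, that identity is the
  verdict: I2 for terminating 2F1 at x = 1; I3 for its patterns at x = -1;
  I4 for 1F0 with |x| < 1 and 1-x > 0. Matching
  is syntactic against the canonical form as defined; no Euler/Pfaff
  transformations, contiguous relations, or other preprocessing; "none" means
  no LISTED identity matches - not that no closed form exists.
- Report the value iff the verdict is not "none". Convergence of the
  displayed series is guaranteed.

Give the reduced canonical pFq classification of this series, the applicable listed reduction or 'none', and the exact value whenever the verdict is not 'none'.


The series (x = 2/7) is 1F0: upper {2/3}, lower {-}, prefactor -1. Verdict: the binomial series (I4) fires (the 1F0 binomial series: exponent -2/3, x = 2/7). Its exact value is (-1) * (5/7)^(-2/3).

Key step: from the first term -1: the lower running product (C = -1, x = 2/7) is a rising factorial.
Ratio: r(k) = (2/7) * (k+2/3) / [(k+1)] - rational; roots negated = parameters, x = (2/7), C = -1.


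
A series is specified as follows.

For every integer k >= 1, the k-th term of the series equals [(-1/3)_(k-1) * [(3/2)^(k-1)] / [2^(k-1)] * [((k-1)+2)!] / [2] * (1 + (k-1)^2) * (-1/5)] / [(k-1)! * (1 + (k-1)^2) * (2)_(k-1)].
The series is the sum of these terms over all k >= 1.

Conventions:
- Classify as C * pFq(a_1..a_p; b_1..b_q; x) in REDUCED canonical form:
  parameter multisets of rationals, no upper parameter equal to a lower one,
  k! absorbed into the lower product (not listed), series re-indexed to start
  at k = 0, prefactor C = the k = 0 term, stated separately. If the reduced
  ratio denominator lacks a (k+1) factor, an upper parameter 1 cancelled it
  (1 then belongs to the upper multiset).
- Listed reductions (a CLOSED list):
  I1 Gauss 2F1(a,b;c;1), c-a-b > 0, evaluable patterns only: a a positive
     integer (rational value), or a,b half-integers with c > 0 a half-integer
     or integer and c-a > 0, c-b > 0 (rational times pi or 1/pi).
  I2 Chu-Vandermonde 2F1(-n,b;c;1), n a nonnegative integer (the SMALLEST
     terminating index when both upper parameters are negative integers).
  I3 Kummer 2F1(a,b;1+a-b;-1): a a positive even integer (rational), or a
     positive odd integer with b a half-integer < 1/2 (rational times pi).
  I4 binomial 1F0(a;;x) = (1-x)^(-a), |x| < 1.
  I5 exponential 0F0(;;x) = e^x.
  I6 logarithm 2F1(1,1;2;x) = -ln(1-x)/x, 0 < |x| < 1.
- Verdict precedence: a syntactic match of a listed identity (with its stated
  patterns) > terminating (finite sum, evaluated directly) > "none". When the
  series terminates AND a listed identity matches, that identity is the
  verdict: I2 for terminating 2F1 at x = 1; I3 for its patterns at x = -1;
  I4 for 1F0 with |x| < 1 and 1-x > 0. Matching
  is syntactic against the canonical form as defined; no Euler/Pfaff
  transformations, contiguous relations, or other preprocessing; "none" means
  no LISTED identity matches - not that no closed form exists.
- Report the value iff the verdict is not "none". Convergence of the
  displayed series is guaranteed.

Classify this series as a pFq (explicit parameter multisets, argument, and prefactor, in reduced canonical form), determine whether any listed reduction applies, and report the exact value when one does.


x = 3/4 here; the reduced form reads 2F1, upper {-1/3, 3}, lower {2}, C = -1/5. Verdict: no listed reduction: x = 3/4 and upper {-1/3, 3} fail every I1-I6 pattern.

Key step: from the first term -1/5: the two k-th powers (prefactor -1/5) combine into one argument.
Term ratio: r(k) = (3/4) * (k-1/3) (k+3) / [(k+2) (k+1)] - rational in k. x = (3/4); t_0 = -1/5; negate the roots.


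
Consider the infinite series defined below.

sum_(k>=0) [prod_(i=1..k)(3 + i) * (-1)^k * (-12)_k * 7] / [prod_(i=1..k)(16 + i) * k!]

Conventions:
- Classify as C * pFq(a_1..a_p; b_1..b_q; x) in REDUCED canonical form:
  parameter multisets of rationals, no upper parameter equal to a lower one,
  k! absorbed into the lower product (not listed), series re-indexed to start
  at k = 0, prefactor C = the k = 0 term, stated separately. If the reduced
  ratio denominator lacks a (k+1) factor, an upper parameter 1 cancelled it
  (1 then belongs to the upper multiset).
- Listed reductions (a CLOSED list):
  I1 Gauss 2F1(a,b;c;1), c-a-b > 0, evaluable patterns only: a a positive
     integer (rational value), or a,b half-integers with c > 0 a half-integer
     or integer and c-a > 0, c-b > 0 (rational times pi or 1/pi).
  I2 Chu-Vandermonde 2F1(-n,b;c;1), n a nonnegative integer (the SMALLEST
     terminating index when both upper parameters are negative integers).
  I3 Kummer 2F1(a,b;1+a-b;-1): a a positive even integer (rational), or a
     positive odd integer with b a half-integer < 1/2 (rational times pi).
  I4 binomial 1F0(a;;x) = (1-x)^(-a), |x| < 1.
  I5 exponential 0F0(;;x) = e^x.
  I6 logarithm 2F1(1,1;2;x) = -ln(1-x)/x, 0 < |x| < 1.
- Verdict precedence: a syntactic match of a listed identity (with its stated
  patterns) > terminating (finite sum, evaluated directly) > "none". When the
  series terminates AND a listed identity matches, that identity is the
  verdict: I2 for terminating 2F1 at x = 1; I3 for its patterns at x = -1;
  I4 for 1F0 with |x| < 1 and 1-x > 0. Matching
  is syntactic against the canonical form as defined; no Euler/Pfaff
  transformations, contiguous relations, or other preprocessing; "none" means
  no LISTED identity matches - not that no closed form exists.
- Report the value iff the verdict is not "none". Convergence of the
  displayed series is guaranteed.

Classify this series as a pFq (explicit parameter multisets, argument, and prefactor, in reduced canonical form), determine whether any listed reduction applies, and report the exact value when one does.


Key observation: x = (-1) and the running product (C = 7, x = -1) telescopes to a rising factorial.
Term ratio: r(k) = (-1) * (k-12) (k+4) / [(k+17) (k+1)] - rational in k. x = (-1); t_0 = 7; negate the roots.

Prefactor 7, argument -1: 2F1 with upper {-12, 4} over lower {17}. Verdict: the Kummer evaluation I3 applies (x = -1; c = 17 equals 1+a-b for upper {-12, 4}: listed pattern). Its exact value is 140.


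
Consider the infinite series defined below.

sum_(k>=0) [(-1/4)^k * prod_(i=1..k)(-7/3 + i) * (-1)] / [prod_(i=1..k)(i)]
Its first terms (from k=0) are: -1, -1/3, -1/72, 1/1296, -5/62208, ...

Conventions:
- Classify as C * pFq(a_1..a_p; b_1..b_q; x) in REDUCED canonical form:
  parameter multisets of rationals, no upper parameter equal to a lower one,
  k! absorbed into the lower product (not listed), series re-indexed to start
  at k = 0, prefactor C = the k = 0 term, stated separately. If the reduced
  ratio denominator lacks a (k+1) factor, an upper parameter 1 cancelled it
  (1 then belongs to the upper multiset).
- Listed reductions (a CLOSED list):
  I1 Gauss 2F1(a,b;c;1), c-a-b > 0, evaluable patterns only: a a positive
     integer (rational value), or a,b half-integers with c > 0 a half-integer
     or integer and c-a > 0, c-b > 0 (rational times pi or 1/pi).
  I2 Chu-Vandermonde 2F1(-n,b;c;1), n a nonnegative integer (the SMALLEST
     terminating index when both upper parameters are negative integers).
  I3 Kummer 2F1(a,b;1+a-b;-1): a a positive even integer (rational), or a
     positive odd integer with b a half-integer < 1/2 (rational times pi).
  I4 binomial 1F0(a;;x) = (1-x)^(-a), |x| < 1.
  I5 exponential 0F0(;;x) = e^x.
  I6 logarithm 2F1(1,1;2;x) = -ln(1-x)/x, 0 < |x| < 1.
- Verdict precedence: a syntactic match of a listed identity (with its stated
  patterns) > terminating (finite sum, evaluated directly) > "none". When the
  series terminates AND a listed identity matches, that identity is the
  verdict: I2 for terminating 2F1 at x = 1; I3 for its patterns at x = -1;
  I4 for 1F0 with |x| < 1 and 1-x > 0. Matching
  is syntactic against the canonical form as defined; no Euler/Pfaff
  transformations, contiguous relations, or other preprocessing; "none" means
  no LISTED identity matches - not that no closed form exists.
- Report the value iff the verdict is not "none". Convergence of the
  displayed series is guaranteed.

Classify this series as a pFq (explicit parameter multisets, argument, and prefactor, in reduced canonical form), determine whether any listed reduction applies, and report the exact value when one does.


x = -1/4 here; the reduced form reads 1F0, upper {-4/3}, lower {-}, C = -1. Verdict at x = -1/4: the I4 binomial reduction matches (the 1F0 binomial series: exponent 4/3, x = -1/4). Its exact value is (-1) * (5/4)^(4/3).

Key step: t_0 being -1, the running product (prefactor -1) telescopes to a rising factorial.
Adjacent-term ratio: r(k) = (-1/4) * (k-4/3) / [(k+1)] - rational in k. x = (-1/4); t_0 = -1; negate the roots.


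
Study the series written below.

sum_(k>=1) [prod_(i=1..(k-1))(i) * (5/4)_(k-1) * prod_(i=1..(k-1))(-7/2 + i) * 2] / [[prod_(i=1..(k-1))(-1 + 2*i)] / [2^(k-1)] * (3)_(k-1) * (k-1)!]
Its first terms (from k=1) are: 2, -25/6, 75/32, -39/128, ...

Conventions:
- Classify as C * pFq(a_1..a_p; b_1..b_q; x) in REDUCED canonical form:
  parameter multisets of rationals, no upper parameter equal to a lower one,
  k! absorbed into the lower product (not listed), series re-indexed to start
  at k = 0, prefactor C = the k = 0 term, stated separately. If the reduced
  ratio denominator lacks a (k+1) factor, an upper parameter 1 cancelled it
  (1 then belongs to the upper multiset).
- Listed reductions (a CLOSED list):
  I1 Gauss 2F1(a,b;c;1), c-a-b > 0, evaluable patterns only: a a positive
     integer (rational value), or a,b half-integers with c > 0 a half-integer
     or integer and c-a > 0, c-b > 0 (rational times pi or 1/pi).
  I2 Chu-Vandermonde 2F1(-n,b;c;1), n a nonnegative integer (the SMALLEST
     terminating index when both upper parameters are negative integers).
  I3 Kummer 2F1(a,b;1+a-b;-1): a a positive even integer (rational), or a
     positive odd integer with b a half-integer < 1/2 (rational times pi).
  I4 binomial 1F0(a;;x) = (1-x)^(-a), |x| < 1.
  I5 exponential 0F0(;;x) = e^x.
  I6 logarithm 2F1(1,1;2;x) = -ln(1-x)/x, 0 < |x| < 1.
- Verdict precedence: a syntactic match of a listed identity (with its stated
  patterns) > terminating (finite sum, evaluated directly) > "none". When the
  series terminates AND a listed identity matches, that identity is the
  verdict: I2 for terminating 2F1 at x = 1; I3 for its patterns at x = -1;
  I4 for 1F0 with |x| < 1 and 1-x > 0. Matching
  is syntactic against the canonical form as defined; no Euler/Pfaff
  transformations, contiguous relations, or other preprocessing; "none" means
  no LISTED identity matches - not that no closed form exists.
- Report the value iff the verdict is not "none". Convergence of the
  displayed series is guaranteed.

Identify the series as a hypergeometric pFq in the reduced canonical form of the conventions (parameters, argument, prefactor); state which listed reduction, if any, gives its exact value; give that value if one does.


With C = 2: the canonical form is 3F2(-5/2, 1, 5/4; 1/2, 3; 1). Verdict: none - this 3F2 at x = 1 matches no listed pattern, and upper {-5/2, 1, 5/4} holds no stopper.

Structural cue: x = 1 and the running product (prefactor 2) telescopes to a rising factorial.
Step ratio: r(k) = 1 * (k-5/2) (k+1) (k+5/4) / [(k+1/2) (k+3) (k+1)] - poly over poly, x = 1 from leading terms; C = 2 at k = 0.


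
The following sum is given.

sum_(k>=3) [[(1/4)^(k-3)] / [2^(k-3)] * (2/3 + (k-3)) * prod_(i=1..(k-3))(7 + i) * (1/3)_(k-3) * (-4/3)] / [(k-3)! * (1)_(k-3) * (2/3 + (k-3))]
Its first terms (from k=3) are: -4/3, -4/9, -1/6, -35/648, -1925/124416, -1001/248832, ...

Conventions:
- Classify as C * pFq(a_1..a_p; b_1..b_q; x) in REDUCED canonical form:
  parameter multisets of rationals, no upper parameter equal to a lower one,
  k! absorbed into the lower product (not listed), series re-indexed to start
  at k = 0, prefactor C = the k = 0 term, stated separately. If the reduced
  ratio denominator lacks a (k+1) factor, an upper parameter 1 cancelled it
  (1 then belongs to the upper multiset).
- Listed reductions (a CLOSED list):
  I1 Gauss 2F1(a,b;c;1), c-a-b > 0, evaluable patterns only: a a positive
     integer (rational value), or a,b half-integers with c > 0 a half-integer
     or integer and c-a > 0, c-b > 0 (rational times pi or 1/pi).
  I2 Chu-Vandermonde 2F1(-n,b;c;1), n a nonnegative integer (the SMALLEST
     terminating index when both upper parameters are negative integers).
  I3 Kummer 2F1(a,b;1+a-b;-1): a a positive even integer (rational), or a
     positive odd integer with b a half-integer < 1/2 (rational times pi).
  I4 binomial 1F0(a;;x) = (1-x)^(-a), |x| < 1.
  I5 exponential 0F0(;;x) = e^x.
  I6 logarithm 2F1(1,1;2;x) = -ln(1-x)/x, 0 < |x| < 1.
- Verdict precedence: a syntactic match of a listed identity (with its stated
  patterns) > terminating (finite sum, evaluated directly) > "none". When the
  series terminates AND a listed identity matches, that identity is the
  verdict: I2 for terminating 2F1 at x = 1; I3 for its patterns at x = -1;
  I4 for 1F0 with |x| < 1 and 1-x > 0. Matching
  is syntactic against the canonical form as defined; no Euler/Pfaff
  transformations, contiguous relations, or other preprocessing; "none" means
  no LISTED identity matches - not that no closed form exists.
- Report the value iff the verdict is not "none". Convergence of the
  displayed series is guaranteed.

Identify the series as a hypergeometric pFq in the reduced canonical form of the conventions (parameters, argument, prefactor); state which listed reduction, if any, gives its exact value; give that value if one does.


Structural cue: with t_0 = -4/3, the factor k + 2/3 cancels (top and bottom), leaving prefactor -4/3.
Step ratio: r(k) = (1/8) * (k+1/3) (k+8) / [(k+1) (k+1)] - rational in k. x = (1/8); t_0 = -4/3; negate the roots.

Canonical form: C = -4/3 times 2F1 with upper {1/3, 8}, lower {1}, x = 1/8. Verdict: none - at argument 1/8 the multisets {1/3, 8} ; {1} match no listed identity.
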